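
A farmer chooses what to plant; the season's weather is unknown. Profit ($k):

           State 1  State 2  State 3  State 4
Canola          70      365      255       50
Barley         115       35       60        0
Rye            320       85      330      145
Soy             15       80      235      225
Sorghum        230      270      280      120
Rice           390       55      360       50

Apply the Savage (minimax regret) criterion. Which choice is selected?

Column bests: State 1=390, State 2=365, State 3=360, State 4=225.
Canola regrets: 320, 0, 105, 175 → max 320
Barley regrets: 275, 330, 300, 225 → max 330
Rye regrets: 70, 280, 30, 80 → max 280
Soy regrets: 375, 285, 125, 0 → max 375
Sorghum regrets: 160, 95, 80, 105 → max 160
Rice regrets: 0, 310, 0, 175 → max 310
Smallest max regret = 160 → Sorghum.

Sorghum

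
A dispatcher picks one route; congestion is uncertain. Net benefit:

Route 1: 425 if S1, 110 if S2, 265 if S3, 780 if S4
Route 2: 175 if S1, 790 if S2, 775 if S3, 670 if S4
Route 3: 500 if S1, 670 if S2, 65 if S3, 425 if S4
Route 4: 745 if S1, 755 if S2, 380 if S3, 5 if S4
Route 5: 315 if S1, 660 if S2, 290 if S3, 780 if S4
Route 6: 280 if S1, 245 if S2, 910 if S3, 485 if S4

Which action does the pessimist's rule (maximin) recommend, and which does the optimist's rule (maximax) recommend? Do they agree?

Row minima: Route 1=110, Route 2=175, Route 3=65, Route 4=5, Route 5=290, Route 6=245
Best worst-case = 290 → Route 5.
Row maxima: Route 1=780, Route 2=790, Route 3=670, Route 4=755, Route 5=780, Route 6=910
Best best-case = 910 → Route 6.

maximin → Route 5; maximax → Route 6 (disagree)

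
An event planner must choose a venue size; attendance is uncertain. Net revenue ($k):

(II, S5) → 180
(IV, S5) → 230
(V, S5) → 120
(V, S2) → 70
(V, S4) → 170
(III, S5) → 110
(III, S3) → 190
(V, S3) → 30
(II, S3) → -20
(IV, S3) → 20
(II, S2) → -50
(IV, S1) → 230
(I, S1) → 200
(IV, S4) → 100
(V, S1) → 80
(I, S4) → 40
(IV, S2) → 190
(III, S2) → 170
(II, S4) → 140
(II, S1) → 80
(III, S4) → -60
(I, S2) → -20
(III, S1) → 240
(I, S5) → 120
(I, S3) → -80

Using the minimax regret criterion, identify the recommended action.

V

Column bests: S1=240, S2=190, S3=190, S4=170, S5=230.
I regrets: 40, 210, 270, 130, 110 → max 270
II regrets: 160, 240, 210, 30, 50 → max 240
III regrets: 0, 20, 0, 230, 120 → max 230
IV regrets: 10, 0, 170, 70, 0 → max 170
V regrets: 160, 120, 160, 0, 110 → max 160
Smallest max regret = 160 → V.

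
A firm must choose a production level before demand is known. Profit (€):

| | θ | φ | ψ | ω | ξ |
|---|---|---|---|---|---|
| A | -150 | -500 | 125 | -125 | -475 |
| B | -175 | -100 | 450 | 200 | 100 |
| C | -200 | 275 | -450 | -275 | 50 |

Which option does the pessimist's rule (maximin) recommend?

Row minima: A=-500, B=-175, C=-450
Best worst-case = -175 → B.

B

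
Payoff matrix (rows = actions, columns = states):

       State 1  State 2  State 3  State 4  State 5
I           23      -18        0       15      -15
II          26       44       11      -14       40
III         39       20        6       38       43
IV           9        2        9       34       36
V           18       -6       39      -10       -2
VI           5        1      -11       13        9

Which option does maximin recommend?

Row minima: I=-18, II=-14, III=6, IV=2, V=-10, VI=-11
Best worst-case = 6 → III.

III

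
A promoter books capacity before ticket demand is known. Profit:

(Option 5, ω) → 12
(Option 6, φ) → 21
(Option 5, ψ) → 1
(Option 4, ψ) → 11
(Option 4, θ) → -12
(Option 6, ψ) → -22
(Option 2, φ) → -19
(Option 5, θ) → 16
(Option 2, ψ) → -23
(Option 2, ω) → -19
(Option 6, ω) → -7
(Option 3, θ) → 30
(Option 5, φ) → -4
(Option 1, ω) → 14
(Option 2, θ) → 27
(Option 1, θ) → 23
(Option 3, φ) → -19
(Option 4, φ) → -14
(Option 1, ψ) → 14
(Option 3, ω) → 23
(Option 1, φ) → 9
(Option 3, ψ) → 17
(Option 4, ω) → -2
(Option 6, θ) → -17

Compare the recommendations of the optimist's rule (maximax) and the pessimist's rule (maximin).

Row maxima: Option 1=23, Option 2=27, Option 3=30, Option 4=11, Option 5=16, Option 6=21
Best best-case = 30 → Option 3.
Row minima: Option 1=9, Option 2=-23, Option 3=-19, Option 4=-14, Option 5=-4, Option 6=-22
Best worst-case = 9 → Option 1.

maximax → Option 3; maximin → Option 1 (disagree)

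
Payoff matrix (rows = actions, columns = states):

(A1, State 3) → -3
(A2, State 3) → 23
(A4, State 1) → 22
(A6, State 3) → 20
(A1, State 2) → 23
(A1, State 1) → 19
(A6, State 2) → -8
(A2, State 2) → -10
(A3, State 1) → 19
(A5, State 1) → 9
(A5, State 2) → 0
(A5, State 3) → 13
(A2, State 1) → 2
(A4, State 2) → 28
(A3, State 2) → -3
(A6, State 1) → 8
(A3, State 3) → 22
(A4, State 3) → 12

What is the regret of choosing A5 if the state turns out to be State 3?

10

Best payoff under State 3 is 23.
Regret = 23 − 13 = 10.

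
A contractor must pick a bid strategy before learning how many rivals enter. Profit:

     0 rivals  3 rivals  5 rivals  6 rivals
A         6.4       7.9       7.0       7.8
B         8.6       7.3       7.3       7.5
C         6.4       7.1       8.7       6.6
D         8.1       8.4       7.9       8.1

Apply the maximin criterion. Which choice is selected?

Row minima: A=6.4, B=7.3, C=6.4, D=7.9
Best worst-case = 7.9 → D.

D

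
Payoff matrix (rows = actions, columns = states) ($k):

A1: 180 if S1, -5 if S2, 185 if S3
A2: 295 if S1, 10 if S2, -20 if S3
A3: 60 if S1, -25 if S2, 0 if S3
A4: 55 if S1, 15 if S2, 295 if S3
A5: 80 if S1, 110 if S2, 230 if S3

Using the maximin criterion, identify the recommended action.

Row minima: A1=-5, A2=-20, A3=-25, A4=15, A5=80
Best worst-case = 80 → A5.

A5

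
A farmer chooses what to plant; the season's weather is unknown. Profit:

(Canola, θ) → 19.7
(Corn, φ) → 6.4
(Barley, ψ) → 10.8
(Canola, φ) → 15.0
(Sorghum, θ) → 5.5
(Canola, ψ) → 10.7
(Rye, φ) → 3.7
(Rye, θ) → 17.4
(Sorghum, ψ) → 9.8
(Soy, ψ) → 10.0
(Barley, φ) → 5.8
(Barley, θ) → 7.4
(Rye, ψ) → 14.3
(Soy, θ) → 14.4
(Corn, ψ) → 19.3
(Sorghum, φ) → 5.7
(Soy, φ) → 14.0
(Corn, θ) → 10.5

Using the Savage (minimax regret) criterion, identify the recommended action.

Column bests: θ=19.7, φ=15.0, ψ=19.3.
Corn regrets: 9.2, 8.6, 0.0 → max 9.2
Barley regrets: 12.3, 9.2, 8.5 → max 12.3
Canola regrets: 0.0, 0.0, 8.6 → max 8.6
Rye regrets: 2.3, 11.3, 5.0 → max 11.3
Soy regrets: 5.3, 1.0, 9.3 → max 9.3
Sorghum regrets: 14.2, 9.3, 9.5 → max 14.2
Smallest max regret = 8.6 → Canola.

Canola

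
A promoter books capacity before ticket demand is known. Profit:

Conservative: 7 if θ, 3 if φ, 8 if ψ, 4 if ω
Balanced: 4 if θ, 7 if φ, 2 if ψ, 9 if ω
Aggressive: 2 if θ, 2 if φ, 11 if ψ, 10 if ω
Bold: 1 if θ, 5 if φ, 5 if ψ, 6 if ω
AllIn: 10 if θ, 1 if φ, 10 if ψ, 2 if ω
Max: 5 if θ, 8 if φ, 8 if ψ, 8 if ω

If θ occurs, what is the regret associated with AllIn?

0

Best payoff under θ is 10.
Regret = 10 − 10 = 0.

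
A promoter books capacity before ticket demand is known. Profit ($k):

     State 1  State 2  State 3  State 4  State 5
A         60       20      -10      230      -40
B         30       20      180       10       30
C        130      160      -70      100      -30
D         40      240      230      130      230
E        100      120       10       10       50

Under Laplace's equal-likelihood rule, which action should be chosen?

Row averages: A=52, B=54, C=58, D=174, E=58
Highest average = 174 → D.

D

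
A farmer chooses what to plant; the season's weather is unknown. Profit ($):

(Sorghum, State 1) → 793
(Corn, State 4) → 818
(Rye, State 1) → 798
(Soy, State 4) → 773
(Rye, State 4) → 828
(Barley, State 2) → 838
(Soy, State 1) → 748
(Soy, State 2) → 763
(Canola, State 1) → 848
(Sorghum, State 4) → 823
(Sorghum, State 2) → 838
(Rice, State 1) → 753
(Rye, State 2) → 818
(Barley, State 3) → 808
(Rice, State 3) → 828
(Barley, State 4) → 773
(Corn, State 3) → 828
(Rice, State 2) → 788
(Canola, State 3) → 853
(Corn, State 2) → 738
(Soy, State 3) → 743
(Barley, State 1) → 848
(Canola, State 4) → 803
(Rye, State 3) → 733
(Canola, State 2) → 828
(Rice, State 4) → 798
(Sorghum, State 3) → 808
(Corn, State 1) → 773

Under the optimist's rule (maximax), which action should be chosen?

Canola

Row maxima: Canola=853, Corn=828, Rice=828, Soy=773, Barley=848, Rye=828, Sorghum=838
Best best-case = 853 → Canola.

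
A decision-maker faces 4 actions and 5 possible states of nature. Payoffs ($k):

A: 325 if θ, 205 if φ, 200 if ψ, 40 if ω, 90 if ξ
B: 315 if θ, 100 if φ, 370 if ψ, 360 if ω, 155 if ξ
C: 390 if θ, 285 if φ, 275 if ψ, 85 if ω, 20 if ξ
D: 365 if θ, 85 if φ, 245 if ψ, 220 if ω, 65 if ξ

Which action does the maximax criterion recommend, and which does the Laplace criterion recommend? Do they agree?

Row maxima: A=325, B=370, C=390, D=365
Best best-case = 390 → C.
Row averages: A=172, B=260, C=211, D=196
Highest average = 260 → B.

maximax → C; laplace → B (disagree)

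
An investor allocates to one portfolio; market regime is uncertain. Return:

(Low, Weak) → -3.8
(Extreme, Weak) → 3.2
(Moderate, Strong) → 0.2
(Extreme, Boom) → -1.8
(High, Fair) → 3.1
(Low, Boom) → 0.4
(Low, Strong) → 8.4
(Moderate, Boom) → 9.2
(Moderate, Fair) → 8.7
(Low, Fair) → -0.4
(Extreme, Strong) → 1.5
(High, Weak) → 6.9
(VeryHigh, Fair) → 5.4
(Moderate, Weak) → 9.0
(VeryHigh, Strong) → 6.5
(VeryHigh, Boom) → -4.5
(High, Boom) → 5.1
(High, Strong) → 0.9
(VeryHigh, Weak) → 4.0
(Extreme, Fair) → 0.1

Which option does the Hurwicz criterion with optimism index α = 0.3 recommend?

Moderate

Low: 0.3·8.4 + 0.7·(-3.8) = -0.14
Moderate: 0.3·9.2 + 0.7·0.2 = 2.9
High: 0.3·6.9 + 0.7·0.9 = 2.7
VeryHigh: 0.3·6.5 + 0.7·(-4.5) = -1.2
Extreme: 0.3·3.2 + 0.7·(-1.8) = -0.3
Highest Hurwicz score = 2.9 → Moderate.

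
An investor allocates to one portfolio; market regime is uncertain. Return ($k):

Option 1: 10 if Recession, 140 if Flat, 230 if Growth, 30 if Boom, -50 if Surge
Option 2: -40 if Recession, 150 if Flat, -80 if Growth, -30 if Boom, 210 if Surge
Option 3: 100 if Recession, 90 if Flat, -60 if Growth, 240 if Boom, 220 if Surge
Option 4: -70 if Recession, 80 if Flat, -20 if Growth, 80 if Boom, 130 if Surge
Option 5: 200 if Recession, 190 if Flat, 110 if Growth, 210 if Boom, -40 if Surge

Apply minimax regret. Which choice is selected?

Option 5

Column bests: Recession=200, Flat=190, Growth=230, Boom=240, Surge=220.
Option 1 regrets: 190, 50, 0, 210, 270 → max 270
Option 2 regrets: 240, 40, 310, 270, 10 → max 310
Option 3 regrets: 100, 100, 290, 0, 0 → max 290
Option 4 regrets: 270, 110, 250, 160, 90 → max 270
Option 5 regrets: 0, 0, 120, 30, 260 → max 260
Smallest max regret = 260 → Option 5.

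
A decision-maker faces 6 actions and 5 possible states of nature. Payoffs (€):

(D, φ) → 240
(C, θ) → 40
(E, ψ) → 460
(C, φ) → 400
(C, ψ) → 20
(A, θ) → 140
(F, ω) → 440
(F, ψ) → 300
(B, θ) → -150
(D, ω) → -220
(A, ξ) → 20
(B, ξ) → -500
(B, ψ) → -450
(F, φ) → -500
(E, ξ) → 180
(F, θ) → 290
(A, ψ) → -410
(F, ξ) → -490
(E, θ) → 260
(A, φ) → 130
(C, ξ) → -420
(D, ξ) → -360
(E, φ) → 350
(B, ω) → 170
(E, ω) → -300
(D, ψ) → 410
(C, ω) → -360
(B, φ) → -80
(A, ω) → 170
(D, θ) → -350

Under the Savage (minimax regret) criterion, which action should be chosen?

D

Column bests: θ=290, φ=400, ψ=460, ω=440, ξ=180.
A regrets: 150, 270, 870, 270, 160 → max 870
B regrets: 440, 480, 910, 270, 680 → max 910
C regrets: 250, 0, 440, 800, 600 → max 800
D regrets: 640, 160, 50, 660, 540 → max 660
E regrets: 30, 50, 0, 740, 0 → max 740
F regrets: 0, 900, 160, 0, 670 → max 900
Smallest max regret = 660 → D.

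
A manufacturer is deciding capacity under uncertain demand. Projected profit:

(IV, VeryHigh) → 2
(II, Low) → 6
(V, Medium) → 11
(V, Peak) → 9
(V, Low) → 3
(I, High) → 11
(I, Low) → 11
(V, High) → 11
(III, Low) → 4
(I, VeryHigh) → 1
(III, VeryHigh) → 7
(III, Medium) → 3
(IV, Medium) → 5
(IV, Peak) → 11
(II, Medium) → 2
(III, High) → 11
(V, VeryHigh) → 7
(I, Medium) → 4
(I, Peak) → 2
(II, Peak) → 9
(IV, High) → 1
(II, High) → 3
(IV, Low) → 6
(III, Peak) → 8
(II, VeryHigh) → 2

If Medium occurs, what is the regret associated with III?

8

Best payoff under Medium is 11.
Regret = 11 − 3 = 8.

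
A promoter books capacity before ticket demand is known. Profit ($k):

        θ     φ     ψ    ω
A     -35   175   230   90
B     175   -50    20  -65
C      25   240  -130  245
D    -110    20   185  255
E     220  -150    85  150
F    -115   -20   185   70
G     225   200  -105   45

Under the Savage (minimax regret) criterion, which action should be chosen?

Column bests: θ=225, φ=240, ψ=230, ω=255.
A regrets: 260, 65, 0, 165 → max 260
B regrets: 50, 290, 210, 320 → max 320
C regrets: 200, 0, 360, 10 → max 360
D regrets: 335, 220, 45, 0 → max 335
E regrets: 5, 390, 145, 105 → max 390
F regrets: 340, 260, 45, 185 → max 340
G regrets: 0, 40, 335, 210 → max 335
Smallest max regret = 260 → A.

A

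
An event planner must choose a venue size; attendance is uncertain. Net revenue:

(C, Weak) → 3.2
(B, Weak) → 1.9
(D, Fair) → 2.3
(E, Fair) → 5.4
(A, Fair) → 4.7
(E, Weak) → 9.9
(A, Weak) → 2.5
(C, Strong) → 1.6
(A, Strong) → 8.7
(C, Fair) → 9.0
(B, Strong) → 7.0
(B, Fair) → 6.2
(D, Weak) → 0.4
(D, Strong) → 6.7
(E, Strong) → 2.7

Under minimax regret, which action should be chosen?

E

Column bests: Weak=9.9, Fair=9.0, Strong=8.7.
A regrets: 7.4, 4.3, 0.0 → max 7.4
B regrets: 8.0, 2.8, 1.7 → max 8.0
C regrets: 6.7, 0.0, 7.1 → max 7.1
D regrets: 9.5, 6.7, 2.0 → max 9.5
E regrets: 0.0, 3.6, 6.0 → max 6.0
Smallest max regret = 6.0 → E.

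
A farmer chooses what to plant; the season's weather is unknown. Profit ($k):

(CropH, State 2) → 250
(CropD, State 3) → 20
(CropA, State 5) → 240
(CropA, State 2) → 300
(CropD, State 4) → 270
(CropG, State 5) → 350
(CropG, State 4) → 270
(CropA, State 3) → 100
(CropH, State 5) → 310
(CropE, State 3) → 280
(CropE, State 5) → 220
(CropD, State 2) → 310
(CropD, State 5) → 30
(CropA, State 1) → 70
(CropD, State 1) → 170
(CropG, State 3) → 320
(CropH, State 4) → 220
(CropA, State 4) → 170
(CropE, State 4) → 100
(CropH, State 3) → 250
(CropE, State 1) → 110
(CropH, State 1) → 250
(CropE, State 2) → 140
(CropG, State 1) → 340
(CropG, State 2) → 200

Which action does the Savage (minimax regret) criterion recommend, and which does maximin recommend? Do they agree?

Column bests: State 1=340, State 2=310, State 3=320, State 4=270, State 5=350.
CropA regrets: 270, 10, 220, 100, 110 → max 270
CropD regrets: 170, 0, 300, 0, 320 → max 320
CropE regrets: 230, 170, 40, 170, 130 → max 230
CropH regrets: 90, 60, 70, 50, 40 → max 90
CropG regrets: 0, 110, 0, 0, 0 → max 110
Smallest max regret = 90 → CropH.
Row minima: CropA=70, CropD=20, CropE=100, CropH=220, CropG=200
Best worst-case = 220 → CropH.

minimax regret → CropH; maximin → CropH (agree)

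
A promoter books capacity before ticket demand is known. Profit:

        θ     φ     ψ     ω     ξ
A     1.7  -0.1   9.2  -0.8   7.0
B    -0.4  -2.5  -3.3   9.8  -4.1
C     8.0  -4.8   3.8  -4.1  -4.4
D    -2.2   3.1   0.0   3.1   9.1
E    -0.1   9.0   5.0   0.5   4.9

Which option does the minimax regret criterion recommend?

E

Column bests: θ=8.0, φ=9.0, ψ=9.2, ω=9.8, ξ=9.1.
A regrets: 6.3, 9.1, 0.0, 10.6, 2.1 → max 10.6
B regrets: 8.4, 11.5, 12.5, 0.0, 13.2 → max 13.2
C regrets: 0.0, 13.8, 5.4, 13.9, 13.5 → max 13.9
D regrets: 10.2, 5.9, 9.2, 6.7, 0.0 → max 10.2
E regrets: 8.1, 0.0, 4.2, 9.3, 4.2 → max 9.3
Smallest max regret = 9.3 → E.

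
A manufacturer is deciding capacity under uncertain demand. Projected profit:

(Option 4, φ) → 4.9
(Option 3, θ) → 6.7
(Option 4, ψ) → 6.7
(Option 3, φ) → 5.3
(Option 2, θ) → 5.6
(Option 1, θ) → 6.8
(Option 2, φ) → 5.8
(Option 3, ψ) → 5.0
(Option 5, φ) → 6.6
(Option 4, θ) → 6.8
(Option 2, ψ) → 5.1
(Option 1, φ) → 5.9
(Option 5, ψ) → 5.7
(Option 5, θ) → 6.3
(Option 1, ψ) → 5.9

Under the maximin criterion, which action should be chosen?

Option 1

Row minima: Option 1=5.9, Option 2=5.1, Option 3=5.0, Option 4=4.9, Option 5=5.7
Best worst-case = 5.9 → Option 1.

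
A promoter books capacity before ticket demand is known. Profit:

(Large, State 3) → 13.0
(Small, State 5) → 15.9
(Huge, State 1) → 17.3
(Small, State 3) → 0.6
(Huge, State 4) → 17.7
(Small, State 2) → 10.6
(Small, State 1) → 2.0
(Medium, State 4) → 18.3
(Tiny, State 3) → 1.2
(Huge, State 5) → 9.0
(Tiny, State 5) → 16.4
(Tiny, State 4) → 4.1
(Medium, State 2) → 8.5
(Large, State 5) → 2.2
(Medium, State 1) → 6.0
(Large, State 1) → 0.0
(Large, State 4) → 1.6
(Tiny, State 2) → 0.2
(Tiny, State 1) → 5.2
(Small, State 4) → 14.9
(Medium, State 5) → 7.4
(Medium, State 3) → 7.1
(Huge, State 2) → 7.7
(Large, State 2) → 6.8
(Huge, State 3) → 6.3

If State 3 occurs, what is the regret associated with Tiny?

11.8

Best payoff under State 3 is 13.0.
Regret = 13.0 − 1.2 = 11.8.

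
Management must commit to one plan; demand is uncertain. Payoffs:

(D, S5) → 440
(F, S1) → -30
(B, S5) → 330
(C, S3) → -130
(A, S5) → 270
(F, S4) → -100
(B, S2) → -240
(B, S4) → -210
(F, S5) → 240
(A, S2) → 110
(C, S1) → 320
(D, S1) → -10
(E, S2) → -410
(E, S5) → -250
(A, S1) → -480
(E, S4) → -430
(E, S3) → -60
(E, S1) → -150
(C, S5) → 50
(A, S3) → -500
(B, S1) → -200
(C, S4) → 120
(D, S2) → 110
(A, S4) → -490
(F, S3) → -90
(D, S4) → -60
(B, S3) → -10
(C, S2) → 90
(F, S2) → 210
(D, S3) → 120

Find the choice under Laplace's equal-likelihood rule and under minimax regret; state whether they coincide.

laplace → D; minimax regret → D (agree)

Row averages: A=-218, B=-66, C=90, D=120, E=-260, F=46
Highest average = 120 → D.
Column bests: S1=320, S2=210, S3=120, S4=120, S5=440.
A regrets: 800, 100, 620, 610, 170 → max 800
B regrets: 520, 450, 130, 330, 110 → max 520
C regrets: 0, 120, 250, 0, 390 → max 390
D regrets: 330, 100, 0, 180, 0 → max 330
E regrets: 470, 620, 180, 550, 690 → max 690
F regrets: 350, 0, 210, 220, 200 → max 350
Smallest max regret = 330 → D.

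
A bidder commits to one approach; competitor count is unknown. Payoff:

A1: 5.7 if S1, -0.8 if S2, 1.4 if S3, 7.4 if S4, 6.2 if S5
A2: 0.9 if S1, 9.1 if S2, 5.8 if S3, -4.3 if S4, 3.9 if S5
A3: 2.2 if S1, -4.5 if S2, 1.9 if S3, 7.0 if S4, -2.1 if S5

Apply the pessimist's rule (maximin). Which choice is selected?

Row minima: A1=-0.8, A2=-4.3, A3=-4.5
Best worst-case = -0.8 → A1.

A1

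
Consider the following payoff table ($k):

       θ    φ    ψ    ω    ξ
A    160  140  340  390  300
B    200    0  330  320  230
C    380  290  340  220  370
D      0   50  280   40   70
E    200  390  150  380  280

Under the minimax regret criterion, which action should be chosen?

Column bests: θ=380, φ=390, ψ=340, ω=390, ξ=370.
A regrets: 220, 250, 0, 0, 70 → max 250
B regrets: 180, 390, 10, 70, 140 → max 390
C regrets: 0, 100, 0, 170, 0 → max 170
D regrets: 380, 340, 60, 350, 300 → max 380
E regrets: 180, 0, 190, 10, 90 → max 190
Smallest max regret = 170 → C.

C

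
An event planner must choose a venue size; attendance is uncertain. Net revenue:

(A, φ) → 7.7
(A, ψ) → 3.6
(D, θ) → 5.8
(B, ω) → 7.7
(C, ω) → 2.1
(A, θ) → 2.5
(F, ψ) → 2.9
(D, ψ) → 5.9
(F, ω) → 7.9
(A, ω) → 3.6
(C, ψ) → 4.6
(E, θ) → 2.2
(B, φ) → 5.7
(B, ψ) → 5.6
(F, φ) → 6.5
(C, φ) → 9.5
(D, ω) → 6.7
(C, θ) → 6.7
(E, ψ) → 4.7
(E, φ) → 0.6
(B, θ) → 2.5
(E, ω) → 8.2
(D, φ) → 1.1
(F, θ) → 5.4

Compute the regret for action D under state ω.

Best payoff under ω is 8.2.
Regret = 8.2 − 6.7 = 1.5.

1.5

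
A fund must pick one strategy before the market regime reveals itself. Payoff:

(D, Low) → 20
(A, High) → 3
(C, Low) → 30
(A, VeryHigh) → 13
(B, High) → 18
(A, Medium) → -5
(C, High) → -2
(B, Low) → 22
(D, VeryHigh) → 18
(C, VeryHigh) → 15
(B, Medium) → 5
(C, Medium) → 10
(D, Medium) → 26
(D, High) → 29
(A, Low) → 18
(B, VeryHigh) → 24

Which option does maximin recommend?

Row minima: A=-5, B=5, C=-2, D=18
Best worst-case = 18 → D.

D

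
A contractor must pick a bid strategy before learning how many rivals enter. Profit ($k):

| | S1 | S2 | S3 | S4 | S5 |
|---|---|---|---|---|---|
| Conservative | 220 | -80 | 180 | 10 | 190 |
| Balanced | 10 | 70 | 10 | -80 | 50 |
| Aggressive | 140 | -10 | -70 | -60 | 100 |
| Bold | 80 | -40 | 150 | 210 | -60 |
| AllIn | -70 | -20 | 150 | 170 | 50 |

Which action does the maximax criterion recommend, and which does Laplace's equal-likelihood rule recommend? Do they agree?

Row maxima: Conservative=220, Balanced=70, Aggressive=140, Bold=210, AllIn=170
Best best-case = 220 → Conservative.
Row averages: Conservative=104, Balanced=12, Aggressive=20, Bold=68, AllIn=56
Highest average = 104 → Conservative.

maximax → Conservative; laplace → Conservative (agree)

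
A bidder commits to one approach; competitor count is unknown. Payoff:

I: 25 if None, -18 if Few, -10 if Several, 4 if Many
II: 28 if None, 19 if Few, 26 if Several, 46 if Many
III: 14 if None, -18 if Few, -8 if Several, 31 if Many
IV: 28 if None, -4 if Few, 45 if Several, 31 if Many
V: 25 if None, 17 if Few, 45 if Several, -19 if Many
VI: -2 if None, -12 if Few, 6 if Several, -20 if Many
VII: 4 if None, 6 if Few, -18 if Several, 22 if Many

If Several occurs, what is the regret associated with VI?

Best payoff under Several is 45.
Regret = 45 − 6 = 39.

39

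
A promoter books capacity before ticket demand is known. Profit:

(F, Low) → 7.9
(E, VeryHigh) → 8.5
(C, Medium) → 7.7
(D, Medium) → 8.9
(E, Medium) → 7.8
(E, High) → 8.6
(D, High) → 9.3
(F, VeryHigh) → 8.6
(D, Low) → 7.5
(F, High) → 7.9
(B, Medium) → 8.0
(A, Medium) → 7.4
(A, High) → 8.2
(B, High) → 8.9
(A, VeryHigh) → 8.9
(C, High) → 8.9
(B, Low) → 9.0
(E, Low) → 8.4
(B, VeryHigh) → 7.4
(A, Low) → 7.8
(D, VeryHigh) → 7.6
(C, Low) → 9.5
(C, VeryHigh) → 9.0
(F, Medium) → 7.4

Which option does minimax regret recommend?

E

Column bests: Low=9.5, Medium=8.9, High=9.3, VeryHigh=9.0.
A regrets: 1.7, 1.5, 1.1, 0.1 → max 1.7
B regrets: 0.5, 0.9, 0.4, 1.6 → max 1.6
C regrets: 0.0, 1.2, 0.4, 0.0 → max 1.2
D regrets: 2.0, 0.0, 0.0, 1.4 → max 2.0
E regrets: 1.1, 1.1, 0.7, 0.5 → max 1.1
F regrets: 1.6, 1.5, 1.4, 0.4 → max 1.6
Smallest max regret = 1.1 → E.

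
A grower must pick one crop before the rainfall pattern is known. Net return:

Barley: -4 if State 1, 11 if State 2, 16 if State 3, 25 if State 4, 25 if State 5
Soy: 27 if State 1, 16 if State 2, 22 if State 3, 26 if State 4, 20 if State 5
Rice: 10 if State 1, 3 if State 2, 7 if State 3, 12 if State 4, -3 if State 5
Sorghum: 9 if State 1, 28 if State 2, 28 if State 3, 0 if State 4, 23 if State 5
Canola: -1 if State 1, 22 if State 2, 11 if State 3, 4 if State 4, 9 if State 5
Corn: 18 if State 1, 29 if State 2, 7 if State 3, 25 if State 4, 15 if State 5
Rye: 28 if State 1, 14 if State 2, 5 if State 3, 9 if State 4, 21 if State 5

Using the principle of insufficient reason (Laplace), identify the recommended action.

Soy

Row averages: Barley=14.6, Soy=22.2, Rice=5.8, Sorghum=17.6, Canola=9, Corn=18.8, Rye=15.4
Highest average = 22.2 → Soy.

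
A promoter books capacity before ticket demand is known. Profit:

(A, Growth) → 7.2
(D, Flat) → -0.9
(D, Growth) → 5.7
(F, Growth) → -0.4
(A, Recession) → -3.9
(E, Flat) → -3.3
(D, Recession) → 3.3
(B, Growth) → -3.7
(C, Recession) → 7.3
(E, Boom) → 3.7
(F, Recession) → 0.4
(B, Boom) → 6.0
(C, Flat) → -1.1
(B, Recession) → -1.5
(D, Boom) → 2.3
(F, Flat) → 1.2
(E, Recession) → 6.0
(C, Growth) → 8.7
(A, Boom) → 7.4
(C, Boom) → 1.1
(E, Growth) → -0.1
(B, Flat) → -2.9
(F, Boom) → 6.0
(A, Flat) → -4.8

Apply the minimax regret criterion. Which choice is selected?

D

Column bests: Recession=7.3, Flat=1.2, Growth=8.7, Boom=7.4.
A regrets: 11.2, 6.0, 1.5, 0.0 → max 11.2
B regrets: 8.8, 4.1, 12.4, 1.4 → max 12.4
C regrets: 0.0, 2.3, 0.0, 6.3 → max 6.3
D regrets: 4.0, 2.1, 3.0, 5.1 → max 5.1
E regrets: 1.3, 4.5, 8.8, 3.7 → max 8.8
F regrets: 6.9, 0.0, 9.1, 1.4 → max 9.1
Smallest max regret = 5.1 → D.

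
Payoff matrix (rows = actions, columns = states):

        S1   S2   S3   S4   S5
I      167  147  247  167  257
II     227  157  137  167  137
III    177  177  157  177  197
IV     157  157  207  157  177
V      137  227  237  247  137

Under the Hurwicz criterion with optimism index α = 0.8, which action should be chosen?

I: 0.8·257 + 0.2·147 = 235
II: 0.8·227 + 0.2·137 = 209
III: 0.8·197 + 0.2·157 = 189
IV: 0.8·207 + 0.2·157 = 197
V: 0.8·247 + 0.2·137 = 225
Highest Hurwicz score = 235 → I.

I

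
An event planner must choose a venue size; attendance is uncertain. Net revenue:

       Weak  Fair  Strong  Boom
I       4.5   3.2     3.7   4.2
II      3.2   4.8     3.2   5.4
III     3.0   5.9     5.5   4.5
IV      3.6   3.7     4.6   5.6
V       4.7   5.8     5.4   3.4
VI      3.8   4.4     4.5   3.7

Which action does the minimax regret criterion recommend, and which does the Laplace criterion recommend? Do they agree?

minimax regret → III; laplace → V (disagree)

Column bests: Weak=4.7, Fair=5.9, Strong=5.5, Boom=5.6.
I regrets: 0.2, 2.7, 1.8, 1.4 → max 2.7
II regrets: 1.5, 1.1, 2.3, 0.2 → max 2.3
III regrets: 1.7, 0.0, 0.0, 1.1 → max 1.7
IV regrets: 1.1, 2.2, 0.9, 0.0 → max 2.2
V regrets: 0.0, 0.1, 0.1, 2.2 → max 2.2
VI regrets: 0.9, 1.5, 1.0, 1.9 → max 1.9
Smallest max regret = 1.7 → III.
Row averages: I=3.9, II=4.15, III=4.725, IV=4.375, V=4.825, VI=4.1
Highest average = 4.825 → V.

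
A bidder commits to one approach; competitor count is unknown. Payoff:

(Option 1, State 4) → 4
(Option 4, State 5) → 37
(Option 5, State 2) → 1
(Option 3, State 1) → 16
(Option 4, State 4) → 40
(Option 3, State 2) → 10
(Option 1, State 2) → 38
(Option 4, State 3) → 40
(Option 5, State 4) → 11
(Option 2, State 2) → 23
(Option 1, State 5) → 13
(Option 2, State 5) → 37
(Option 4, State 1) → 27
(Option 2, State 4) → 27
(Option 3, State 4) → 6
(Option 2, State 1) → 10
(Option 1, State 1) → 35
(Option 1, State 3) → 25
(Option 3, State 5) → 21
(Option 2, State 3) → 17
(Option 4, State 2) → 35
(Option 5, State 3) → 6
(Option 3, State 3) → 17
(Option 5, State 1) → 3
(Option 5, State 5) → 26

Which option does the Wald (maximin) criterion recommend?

Row minima: Option 1=4, Option 2=10, Option 3=6, Option 4=27, Option 5=1
Best worst-case = 27 → Option 4.

Option 4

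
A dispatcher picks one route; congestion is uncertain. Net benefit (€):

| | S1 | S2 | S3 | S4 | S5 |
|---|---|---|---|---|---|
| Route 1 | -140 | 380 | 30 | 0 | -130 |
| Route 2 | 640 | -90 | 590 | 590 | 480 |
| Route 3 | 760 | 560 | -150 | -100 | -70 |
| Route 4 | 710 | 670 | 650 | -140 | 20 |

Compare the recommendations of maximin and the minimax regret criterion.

maximin → Route 2; minimax regret → Route 4 (disagree)

Row minima: Route 1=-140, Route 2=-90, Route 3=-150, Route 4=-140
Best worst-case = -90 → Route 2.
Column bests: S1=760, S2=670, S3=650, S4=590, S5=480.
Route 1 regrets: 900, 290, 620, 590, 610 → max 900
Route 2 regrets: 120, 760, 60, 0, 0 → max 760
Route 3 regrets: 0, 110, 800, 690, 550 → max 800
Route 4 regrets: 50, 0, 0, 730, 460 → max 730
Smallest max regret = 730 → Route 4.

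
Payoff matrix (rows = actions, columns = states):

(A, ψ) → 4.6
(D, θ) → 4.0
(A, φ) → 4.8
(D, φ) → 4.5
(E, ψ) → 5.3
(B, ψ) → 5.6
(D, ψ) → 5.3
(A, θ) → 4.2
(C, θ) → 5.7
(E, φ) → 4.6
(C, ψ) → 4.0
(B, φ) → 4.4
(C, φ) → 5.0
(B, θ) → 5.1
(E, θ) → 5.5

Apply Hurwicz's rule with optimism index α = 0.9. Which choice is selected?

C

A: 0.9·4.8 + 0.1·4.2 = 4.74
B: 0.9·5.6 + 0.1·4.4 = 5.48
C: 0.9·5.7 + 0.1·4.0 = 5.53
D: 0.9·5.3 + 0.1·4.0 = 5.17
E: 0.9·5.5 + 0.1·4.6 = 5.41
Highest Hurwicz score = 5.53 → C.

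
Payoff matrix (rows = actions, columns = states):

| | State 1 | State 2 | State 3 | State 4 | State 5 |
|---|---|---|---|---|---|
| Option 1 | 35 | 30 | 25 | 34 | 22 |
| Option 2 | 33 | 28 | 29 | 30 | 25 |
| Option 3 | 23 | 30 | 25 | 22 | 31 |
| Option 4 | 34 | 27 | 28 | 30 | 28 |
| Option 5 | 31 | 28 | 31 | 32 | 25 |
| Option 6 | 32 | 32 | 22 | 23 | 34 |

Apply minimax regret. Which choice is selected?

Column bests: State 1=35, State 2=32, State 3=31, State 4=34, State 5=34.
Option 1 regrets: 0, 2, 6, 0, 12 → max 12
Option 2 regrets: 2, 4, 2, 4, 9 → max 9
Option 3 regrets: 12, 2, 6, 12, 3 → max 12
Option 4 regrets: 1, 5, 3, 4, 6 → max 6
Option 5 regrets: 4, 4, 0, 2, 9 → max 9
Option 6 regrets: 3, 0, 9, 11, 0 → max 11
Smallest max regret = 6 → Option 4.

Option 4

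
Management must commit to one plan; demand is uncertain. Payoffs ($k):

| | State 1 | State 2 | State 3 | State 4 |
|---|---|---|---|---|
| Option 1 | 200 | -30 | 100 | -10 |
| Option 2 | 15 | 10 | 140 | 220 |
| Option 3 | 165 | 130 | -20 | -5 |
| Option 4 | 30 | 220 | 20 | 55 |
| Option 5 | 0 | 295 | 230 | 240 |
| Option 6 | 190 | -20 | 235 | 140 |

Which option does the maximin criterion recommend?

Row minima: Option 1=-30, Option 2=10, Option 3=-20, Option 4=20, Option 5=0, Option 6=-20
Best worst-case = 20 → Option 4.

Option 4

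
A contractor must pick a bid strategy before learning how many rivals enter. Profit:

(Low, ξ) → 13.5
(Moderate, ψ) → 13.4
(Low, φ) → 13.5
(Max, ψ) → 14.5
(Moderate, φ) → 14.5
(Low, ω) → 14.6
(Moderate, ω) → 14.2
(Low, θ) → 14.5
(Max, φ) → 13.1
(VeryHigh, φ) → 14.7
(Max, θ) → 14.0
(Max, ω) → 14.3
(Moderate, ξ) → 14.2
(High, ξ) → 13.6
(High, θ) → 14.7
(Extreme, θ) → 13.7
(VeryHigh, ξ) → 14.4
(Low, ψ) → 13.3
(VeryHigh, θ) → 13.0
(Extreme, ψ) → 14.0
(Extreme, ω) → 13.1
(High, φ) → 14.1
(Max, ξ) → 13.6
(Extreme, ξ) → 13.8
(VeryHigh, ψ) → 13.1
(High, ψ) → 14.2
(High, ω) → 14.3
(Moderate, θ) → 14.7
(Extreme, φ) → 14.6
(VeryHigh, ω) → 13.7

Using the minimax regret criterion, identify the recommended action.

Column bests: θ=14.7, φ=14.7, ψ=14.5, ω=14.6, ξ=14.4.
Low regrets: 0.2, 1.2, 1.2, 0.0, 0.9 → max 1.2
Moderate regrets: 0.0, 0.2, 1.1, 0.4, 0.2 → max 1.1
High regrets: 0.0, 0.6, 0.3, 0.3, 0.8 → max 0.8
VeryHigh regrets: 1.7, 0.0, 1.4, 0.9, 0.0 → max 1.7
Extreme regrets: 1.0, 0.1, 0.5, 1.5, 0.6 → max 1.5
Max regrets: 0.7, 1.6, 0.0, 0.3, 0.8 → max 1.6
Smallest max regret = 0.8 → High.

High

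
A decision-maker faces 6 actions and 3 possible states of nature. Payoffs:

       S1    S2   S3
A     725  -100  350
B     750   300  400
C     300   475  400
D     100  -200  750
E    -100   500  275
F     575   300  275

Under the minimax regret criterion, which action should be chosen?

Column bests: S1=750, S2=500, S3=750.
A regrets: 25, 600, 400 → max 600
B regrets: 0, 200, 350 → max 350
C regrets: 450, 25, 350 → max 450
D regrets: 650, 700, 0 → max 700
E regrets: 850, 0, 475 → max 850
F regrets: 175, 200, 475 → max 475
Smallest max regret = 350 → B.

B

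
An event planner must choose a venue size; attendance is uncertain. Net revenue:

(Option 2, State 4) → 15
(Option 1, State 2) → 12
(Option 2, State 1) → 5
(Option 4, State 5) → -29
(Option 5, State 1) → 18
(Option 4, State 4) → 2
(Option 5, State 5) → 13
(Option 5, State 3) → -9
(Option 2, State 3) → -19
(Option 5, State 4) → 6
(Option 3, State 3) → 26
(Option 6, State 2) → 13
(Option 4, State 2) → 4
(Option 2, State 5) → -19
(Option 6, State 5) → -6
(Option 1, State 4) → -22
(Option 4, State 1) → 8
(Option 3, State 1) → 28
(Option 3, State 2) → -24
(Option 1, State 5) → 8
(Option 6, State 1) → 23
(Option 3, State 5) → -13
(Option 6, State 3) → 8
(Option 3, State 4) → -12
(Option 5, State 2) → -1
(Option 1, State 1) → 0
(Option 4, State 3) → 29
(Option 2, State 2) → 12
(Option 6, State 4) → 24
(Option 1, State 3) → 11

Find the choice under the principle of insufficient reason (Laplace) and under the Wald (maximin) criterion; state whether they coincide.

Row averages: Option 1=1.8, Option 2=-1.2, Option 3=1, Option 4=2.8, Option 5=5.4, Option 6=12.4
Highest average = 12.4 → Option 6.
Row minima: Option 1=-22, Option 2=-19, Option 3=-24, Option 4=-29, Option 5=-9, Option 6=-6
Best worst-case = -6 → Option 6.

laplace → Option 6; maximin → Option 6 (agree)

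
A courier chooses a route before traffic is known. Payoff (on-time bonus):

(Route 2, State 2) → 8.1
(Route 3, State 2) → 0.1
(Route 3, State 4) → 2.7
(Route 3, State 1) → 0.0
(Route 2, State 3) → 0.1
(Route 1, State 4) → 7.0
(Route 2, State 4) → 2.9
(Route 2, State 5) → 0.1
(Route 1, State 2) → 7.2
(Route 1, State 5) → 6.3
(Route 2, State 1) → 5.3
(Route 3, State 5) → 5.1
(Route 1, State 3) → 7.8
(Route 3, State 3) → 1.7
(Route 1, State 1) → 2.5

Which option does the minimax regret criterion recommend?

Column bests: State 1=5.3, State 2=8.1, State 3=7.8, State 4=7.0, State 5=6.3.
Route 1 regrets: 2.8, 0.9, 0.0, 0.0, 0.0 → max 2.8
Route 2 regrets: 0.0, 0.0, 7.7, 4.1, 6.2 → max 7.7
Route 3 regrets: 5.3, 8.0, 6.1, 4.3, 1.2 → max 8.0
Smallest max regret = 2.8 → Route 1.

Route 1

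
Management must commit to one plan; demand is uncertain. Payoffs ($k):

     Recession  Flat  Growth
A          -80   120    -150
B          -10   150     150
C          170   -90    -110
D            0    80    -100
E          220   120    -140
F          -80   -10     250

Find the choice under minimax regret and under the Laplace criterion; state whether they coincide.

Column bests: Recession=220, Flat=150, Growth=250.
A regrets: 300, 30, 400 → max 400
B regrets: 230, 0, 100 → max 230
C regrets: 50, 240, 360 → max 360
D regrets: 220, 70, 350 → max 350
E regrets: 0, 30, 390 → max 390
F regrets: 300, 160, 0 → max 300
Smallest max regret = 230 → B.
Row averages: A=-110/3, B=290/3, C=-10, D=-20/3, E=200/3, F=160/3
Highest average = 290/3 → B.

minimax regret → B; laplace → B (agree)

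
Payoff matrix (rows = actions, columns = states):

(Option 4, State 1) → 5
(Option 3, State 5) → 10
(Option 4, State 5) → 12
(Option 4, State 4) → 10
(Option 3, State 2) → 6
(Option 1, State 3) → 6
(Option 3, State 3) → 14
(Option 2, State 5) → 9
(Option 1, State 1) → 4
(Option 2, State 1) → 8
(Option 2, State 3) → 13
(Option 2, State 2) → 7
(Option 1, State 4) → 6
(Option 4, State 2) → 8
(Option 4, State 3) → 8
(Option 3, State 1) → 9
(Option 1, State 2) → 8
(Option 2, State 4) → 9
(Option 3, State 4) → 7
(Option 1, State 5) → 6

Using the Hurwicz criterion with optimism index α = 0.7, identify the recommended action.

Option 1: 0.7·8 + 0.3·4 = 6.8
Option 2: 0.7·13 + 0.3·7 = 11.2
Option 3: 0.7·14 + 0.3·6 = 11.6
Option 4: 0.7·12 + 0.3·5 = 9.9
Highest Hurwicz score = 11.6 → Option 3.

Option 3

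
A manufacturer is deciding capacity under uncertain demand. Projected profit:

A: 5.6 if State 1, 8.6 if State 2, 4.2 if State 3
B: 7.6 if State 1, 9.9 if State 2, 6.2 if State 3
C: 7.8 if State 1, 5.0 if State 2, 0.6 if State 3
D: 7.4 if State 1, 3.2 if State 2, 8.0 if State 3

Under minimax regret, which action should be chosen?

Column bests: State 1=7.8, State 2=9.9, State 3=8.0.
A regrets: 2.2, 1.3, 3.8 → max 3.8
B regrets: 0.2, 0.0, 1.8 → max 1.8
C regrets: 0.0, 4.9, 7.4 → max 7.4
D regrets: 0.4, 6.7, 0.0 → max 6.7
Smallest max regret = 1.8 → B.

B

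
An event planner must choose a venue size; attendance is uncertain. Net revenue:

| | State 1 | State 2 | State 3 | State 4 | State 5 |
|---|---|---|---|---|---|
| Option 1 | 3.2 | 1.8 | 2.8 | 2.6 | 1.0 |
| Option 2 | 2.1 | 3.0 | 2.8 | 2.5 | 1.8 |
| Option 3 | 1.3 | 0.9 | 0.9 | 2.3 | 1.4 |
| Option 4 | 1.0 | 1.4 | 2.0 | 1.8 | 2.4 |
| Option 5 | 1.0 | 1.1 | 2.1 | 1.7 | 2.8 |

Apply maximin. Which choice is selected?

Option 2

Row minima: Option 1=1.0, Option 2=1.8, Option 3=0.9, Option 4=1.0, Option 5=1.0
Best worst-case = 1.8 → Option 2.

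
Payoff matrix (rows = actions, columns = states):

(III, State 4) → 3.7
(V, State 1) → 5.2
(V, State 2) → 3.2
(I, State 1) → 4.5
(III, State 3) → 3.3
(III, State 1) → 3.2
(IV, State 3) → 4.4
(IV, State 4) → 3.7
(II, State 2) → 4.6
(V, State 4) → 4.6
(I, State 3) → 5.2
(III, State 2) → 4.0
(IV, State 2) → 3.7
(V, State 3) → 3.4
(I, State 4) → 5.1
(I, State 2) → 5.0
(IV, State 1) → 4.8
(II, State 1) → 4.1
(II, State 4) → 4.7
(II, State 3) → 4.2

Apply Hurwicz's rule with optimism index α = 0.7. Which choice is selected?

I: 0.7·5.2 + 0.3·4.5 = 4.99
II: 0.7·4.7 + 0.3·4.1 = 4.52
III: 0.7·4.0 + 0.3·3.2 = 3.76
IV: 0.7·4.8 + 0.3·3.7 = 4.47
V: 0.7·5.2 + 0.3·3.2 = 4.6
Highest Hurwicz score = 4.99 → I.

I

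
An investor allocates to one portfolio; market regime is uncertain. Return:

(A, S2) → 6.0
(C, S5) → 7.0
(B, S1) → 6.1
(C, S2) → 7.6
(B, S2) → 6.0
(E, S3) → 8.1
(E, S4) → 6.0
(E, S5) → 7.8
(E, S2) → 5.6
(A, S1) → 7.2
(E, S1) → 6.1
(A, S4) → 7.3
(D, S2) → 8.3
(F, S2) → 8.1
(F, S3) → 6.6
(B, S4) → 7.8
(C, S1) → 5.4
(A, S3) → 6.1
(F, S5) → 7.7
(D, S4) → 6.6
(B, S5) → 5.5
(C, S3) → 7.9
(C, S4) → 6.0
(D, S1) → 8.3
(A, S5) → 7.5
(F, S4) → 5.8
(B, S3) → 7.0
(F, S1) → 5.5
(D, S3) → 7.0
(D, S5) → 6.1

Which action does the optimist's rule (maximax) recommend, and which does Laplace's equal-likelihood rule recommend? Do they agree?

Row maxima: A=7.5, B=7.8, C=7.9, D=8.3, E=8.1, F=8.1
Best best-case = 8.3 → D.
Row averages: A=6.82, B=6.48, C=6.78, D=7.26, E=6.72, F=6.74
Highest average = 7.26 → D.

maximax → D; laplace → D (agree)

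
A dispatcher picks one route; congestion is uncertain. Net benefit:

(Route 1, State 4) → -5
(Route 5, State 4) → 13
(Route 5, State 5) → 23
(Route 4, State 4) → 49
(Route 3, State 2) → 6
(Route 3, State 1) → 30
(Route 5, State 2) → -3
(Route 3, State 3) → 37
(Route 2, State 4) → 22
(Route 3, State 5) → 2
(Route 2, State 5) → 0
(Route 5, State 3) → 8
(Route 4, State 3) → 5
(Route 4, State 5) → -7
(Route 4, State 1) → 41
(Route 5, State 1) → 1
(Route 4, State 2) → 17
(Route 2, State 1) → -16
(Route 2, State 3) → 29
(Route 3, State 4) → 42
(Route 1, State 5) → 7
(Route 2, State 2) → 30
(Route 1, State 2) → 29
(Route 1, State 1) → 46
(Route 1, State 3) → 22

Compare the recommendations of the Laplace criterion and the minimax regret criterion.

laplace → Route 3; minimax regret → Route 3 (agree)

Row averages: Route 1=19.8, Route 2=13, Route 3=23.4, Route 4=21, Route 5=8.4
Highest average = 23.4 → Route 3.
Column bests: State 1=46, State 2=30, State 3=37, State 4=49, State 5=23.
Route 1 regrets: 0, 1, 15, 54, 16 → max 54
Route 2 regrets: 62, 0, 8, 27, 23 → max 62
Route 3 regrets: 16, 24, 0, 7, 21 → max 24
Route 4 regrets: 5, 13, 32, 0, 30 → max 32
Route 5 regrets: 45, 33, 29, 36, 0 → max 45
Smallest max regret = 24 → Route 3.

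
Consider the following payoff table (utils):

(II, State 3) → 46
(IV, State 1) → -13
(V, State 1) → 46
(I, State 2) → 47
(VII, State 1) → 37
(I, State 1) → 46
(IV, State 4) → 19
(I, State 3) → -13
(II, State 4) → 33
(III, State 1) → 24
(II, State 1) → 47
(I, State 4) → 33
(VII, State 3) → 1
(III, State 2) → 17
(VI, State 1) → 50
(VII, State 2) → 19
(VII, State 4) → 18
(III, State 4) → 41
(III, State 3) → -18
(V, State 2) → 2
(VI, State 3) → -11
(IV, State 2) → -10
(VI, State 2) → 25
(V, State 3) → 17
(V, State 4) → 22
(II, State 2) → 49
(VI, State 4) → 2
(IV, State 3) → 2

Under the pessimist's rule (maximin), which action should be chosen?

Row minima: I=-13, II=33, III=-18, IV=-13, V=2, VI=-11, VII=1
Best worst-case = 33 → II.

II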